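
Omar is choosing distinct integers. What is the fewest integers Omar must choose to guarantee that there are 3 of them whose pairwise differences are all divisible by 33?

Integers whose pairwise differences are multiples of 33 are exactly those sharing a remainder mod 33. By the pigeonhole principle, the 33 residue classes mod 33 are the pigeonholes.
With 66 integers one could put 2 in each residue class and have no class reach 3.
The 67th integer pushes some class to 3, so 33·2 + 1 = 67.

67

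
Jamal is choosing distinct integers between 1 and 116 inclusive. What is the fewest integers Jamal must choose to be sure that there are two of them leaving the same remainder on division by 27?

The 27 residue classes mod 27 are the pigeonholes.
With 27 integers one could put 1 in each residue class and have no class reach 2.
The 28th integer pushes some class to 2, so 27·1 + 1 = 28.

28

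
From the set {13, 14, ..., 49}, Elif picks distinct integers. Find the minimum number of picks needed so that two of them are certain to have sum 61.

A set avoiding the sum 61 can contain at most one of each pair {x, 61−x}, plus the 1 element whose complement lies outside the range.
The integers 31, …, 49 (19 of them) are such a set: any two sum to at least 31+32 = 63 > 61.
By pigeonhole, any 20th integer completes one of the 18 pairs, so 20 choices force a sum of 61.

20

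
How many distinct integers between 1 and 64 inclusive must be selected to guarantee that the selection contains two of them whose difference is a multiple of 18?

19

Integers whose pairwise differences are multiples of 18 are exactly those sharing a remainder mod 18. By pigeonhole, the 18 residue classes mod 18 are the pigeonholes.
With 18 integers one could put 1 in each residue class and have no class reach 2.
The 19th integer pushes some class to 2, so 18·1 + 1 = 19.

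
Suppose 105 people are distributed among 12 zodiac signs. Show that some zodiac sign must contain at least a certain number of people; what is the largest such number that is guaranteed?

9

By the pigeonhole principle, the 12 zodiac signs are the holes and the 105 people are the pigeons.
If every zodiac sign held at most 8 people, the total would be at most 12 × 8 = 96, which is less than 105.
So some zodiac sign holds at least ⌈105/12⌉ = 9 people.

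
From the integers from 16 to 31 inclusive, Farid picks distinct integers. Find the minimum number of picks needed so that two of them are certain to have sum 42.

12

Two chosen integers sum to 42 exactly when both halves of some pair {x, 42−x} with 16 ≤ x ≤ 42−x ≤ 26 are chosen — 5 such pairs.
The remaining 6 elements (those with no distinct partner in range) can never complete a 42-sum, so the worst case takes all of them and one from each pair: 6 + 5 = 11.
The 12th integer has to be the second member of some pair, so 11 + 1 = 12.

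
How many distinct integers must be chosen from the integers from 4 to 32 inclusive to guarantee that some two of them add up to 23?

22

A set avoiding the sum 23 can contain at most one of each pair {x, 23−x}, plus the 13 elements whose complement lies outside the range.
The integers 12, …, 32 (21 of them) are such a set: any two sum to at least 12+13 = 25 > 23.
Any 22nd integer completes one of the 8 pairs, so 22 choices force a sum of 23.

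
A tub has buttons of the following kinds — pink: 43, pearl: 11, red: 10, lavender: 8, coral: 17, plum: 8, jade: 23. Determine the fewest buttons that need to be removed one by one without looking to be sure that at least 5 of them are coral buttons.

108

In the worst case for collecting coral buttons, every non-coral button comes out first.
There are 43 + 11 + 10 + 8 + 8 + 23 = 103 non-coral buttons altogether.
After those, each further button must be coral, so 103 + 5 = 108 draws guarantee 5 coral buttons.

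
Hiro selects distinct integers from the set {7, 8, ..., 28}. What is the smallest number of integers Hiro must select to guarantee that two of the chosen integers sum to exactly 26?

Two chosen integers sum to 26 exactly when both halves of some pair {x, 26−x} with 7 ≤ x ≤ 26−x ≤ 19 are chosen — 6 such pairs.
The remaining 10 elements (those with no distinct partner in range) can never complete a 26-sum, so the worst case takes all of them and one from each pair: 10 + 6 = 16.
By the pigeonhole principle, the 17th integer has to be the second member of some pair, so 16 + 1 = 17.

17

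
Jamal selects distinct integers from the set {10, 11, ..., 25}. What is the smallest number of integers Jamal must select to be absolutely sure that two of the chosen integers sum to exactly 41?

A set avoiding the sum 41 can contain at most one of each pair {x, 41−x}, plus the 6 elements whose complement lies outside the range.
The integers 10, …, 20 (11 of them) are such a set: any two sum to at least 10+11 = 21 and at most 19+20 = 39 < 41.
Any 12th integer completes one of the 5 pairs, so 12 choices force a sum of 41.

12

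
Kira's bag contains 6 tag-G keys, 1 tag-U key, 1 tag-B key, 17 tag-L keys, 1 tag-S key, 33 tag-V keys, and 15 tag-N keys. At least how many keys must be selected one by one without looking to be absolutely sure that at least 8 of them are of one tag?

31

An adversary could hand out at most 7 keys per tag (4 tags run out sooner): 6 + 1 + 1 + 7 + 1 + 7 + 7 = 30 keys and still no tag has 8.
By pigeonhole, one more key lands in a tag already at 7, so 31 draws are enough and 30 are not.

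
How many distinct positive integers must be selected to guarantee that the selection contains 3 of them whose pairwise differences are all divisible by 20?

41

Integers whose pairwise differences are multiples of 20 are exactly those sharing a remainder mod 20. The 20 residue classes mod 20 are the pigeonholes.
With 40 integers one could put 2 in each residue class and have no class reach 3.
The 41st integer pushes some class to 3, so 20·2 + 1 = 41.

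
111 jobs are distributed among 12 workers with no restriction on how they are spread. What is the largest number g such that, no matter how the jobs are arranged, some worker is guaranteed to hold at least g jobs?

10

The 12 workers are the holes and the 111 jobs are the pigeons.
If every worker held at most 9 jobs, the total would be at most 12 × 9 = 108, which is less than 111.
So some worker holds at least ⌈111/12⌉ = 10 jobs.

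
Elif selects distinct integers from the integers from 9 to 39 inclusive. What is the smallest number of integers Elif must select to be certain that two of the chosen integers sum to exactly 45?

Group the elements by complementary pair {x, 45−x}: {9,36}, {10,35}, {11,34}, …, giving 14 two-element pairs and 3 integers whose partner 45−x falls outside [9,39].
By pigeonhole, treating each of those 17 groups as a pigeonhole, one can pick one integer per group — 17 integers — with no two summing to 45.
The 18th integer lands in an occupied pair, forcing a sum of 45.

18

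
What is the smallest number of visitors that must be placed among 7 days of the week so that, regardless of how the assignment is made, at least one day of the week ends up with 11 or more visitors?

71

With 70 visitors one could put exactly 10 in each of the 7 days of the week, and no day of the week would reach 11.
One more visitor must land in a day of the week that already has 10, giving it 11.
So 7 × 10 + 1 = 71 visitors are required.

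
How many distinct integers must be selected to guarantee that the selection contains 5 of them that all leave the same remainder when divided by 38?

Pigeonhole: the 38 residue classes mod 38 are the pigeonholes.
With 152 integers one could put 4 in each residue class and have no class reach 5.
The 153rd integer pushes some class to 5, so 38·4 + 1 = 153.

153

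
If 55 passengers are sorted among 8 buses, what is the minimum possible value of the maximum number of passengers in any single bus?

The 8 buses are the holes and the 55 passengers are the pigeons.
If every bus held at most 6 passengers, the total would be at most 8 × 6 = 48, which is less than 55.
So some bus holds at least ⌈55/8⌉ = 7 passengers.

7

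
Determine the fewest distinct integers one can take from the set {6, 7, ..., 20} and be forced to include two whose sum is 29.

10

A set avoiding the sum 29 can contain at most one of each pair {x, 29−x}, plus the 3 elements whose complement lies outside the range.
The integers 6, …, 14 (9 of them) are such a set: any two sum to at least 6+7 = 13 and at most 13+14 = 27 < 29.
Any 10th integer completes one of the 6 pairs, so 10 choices force a sum of 29.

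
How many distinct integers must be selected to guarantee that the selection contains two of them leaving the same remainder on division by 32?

33

Pigeonhole: the 32 residue classes mod 32 are the pigeonholes.
With 32 integers one could put 1 in each residue class and have no class reach 2.
The 33rd integer pushes some class to 2, so 32·1 + 1 = 33.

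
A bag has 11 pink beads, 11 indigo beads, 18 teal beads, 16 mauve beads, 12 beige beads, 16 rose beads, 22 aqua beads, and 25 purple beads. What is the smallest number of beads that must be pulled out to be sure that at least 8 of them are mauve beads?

In the worst case for collecting mauve beads, every non-mauve bead comes out first.
There are 11 + 11 + 18 + 12 + 16 + 22 + 25 = 115 non-mauve beads altogether.
After those, each further bead must be mauve, so 115 + 8 = 123 draws guarantee 8 mauve beads.

123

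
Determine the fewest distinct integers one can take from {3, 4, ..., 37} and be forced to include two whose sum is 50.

Group the elements by complementary pair {x, 50−x}: {13,37}, {14,36}, {15,35}, …, giving 12 two-element pairs, the single value 25 (it cannot pair with itself since the integers are distinct), and 10 integers whose partner 50−x falls outside [3,37].
Treating each of those 23 groups as a pigeonhole, one can pick one integer per group — 23 integers — with no two summing to 50.
The 24th integer lands in an occupied pair, forcing a sum of 50.

24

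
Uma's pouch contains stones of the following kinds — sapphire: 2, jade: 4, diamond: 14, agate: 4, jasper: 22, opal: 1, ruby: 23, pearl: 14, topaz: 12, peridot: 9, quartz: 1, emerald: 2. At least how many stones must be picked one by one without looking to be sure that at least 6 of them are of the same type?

45

Pigeonhole: the 12 types are the holes; the stones drawn are the pigeons.
To avoid 6 of any one type, the worst case takes at most 5 of each type, or every stone of a type that has fewer than 5.
That gives 2 + 4 + 5 + 4 + 5 + 1 + 5 + 5 + 5 + 5 + 1 + 2 = 44 stones with no type reaching 6.
The next stone forces some type to 6, so 44 + 1 = 45.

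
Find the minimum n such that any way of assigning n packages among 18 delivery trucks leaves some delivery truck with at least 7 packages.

109

With 108 packages one could put exactly 6 in each of the 18 delivery trucks, and no delivery truck would reach 7.
One more package must land in a delivery truck that already has 6, giving it 7.
So 18 × 6 + 1 = 109 packages are required.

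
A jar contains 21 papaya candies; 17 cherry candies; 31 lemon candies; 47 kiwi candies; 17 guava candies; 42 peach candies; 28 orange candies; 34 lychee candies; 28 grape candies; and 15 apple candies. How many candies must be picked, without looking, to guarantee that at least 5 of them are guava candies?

268

In the worst case for collecting guava candies, every non-guava candy comes out first.
There are 21 + 17 + 31 + 47 + 42 + 28 + 34 + 28 + 15 = 263 non-guava candies altogether.
After those, each further candy must be guava, so 263 + 5 = 268 draws guarantee 5 guava candies.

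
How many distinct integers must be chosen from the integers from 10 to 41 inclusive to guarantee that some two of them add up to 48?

19

Group the elements by complementary pair {x, 48−x}: {10,38}, {11,37}, {12,36}, …, giving 14 two-element pairs, the single value 24 (it cannot pair with itself since the integers are distinct), and 3 integers whose partner 48−x falls outside [10,41].
Treating each of those 18 groups as a pigeonhole, one can pick one integer per group — 18 integers — with no two summing to 48.
The 19th integer lands in an occupied pair, forcing a sum of 48.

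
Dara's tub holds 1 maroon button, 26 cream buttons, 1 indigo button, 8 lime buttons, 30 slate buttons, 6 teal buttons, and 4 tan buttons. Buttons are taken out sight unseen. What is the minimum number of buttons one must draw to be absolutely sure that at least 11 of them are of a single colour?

Pigeonhole: put each drawn button into a box by colour. The largest draw with every box below 11 takes min(count, 10) from each colour; colours with fewer than 10 contribute all they have.
Σ min(cᵢ, 10) = 1 + 10 + 1 + 8 + 10 + 6 + 4 = 40.
Draw number 40 + 1 = 41 must push one box to 11.

41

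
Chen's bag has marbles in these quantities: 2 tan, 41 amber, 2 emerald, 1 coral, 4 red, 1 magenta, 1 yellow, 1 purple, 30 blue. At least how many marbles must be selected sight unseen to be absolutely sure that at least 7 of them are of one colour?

25

An adversary could hand out at most 6 marbles per colour (7 colours run out sooner): 2 + 6 + 2 + 1 + 4 + 1 + 1 + 1 + 6 = 24 marbles and still no colour has 7.
By pigeonhole, one more marble lands in a colour already at 6, so 25 draws are enough and 24 are not.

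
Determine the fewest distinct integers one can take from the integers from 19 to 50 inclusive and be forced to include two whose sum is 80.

A set avoiding the sum 80 can contain at most one of each pair {x, 80−x}, plus the 12 elements whose complement lies outside the range or equal to its own complement.
The integers 19, …, 40 (22 of them) are such a set: any two sum to at least 19+20 = 39 and at most 39+40 = 79 < 80.
Pigeonhole: any 23rd integer completes one of the 10 pairs, so 23 choices force a sum of 80.

23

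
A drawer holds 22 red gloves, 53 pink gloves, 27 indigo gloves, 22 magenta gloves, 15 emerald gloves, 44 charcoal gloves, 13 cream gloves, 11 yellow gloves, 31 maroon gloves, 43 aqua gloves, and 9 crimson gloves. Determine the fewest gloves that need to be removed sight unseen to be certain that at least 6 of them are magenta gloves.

In the worst case for collecting magenta gloves, every non-magenta glove comes out first.
There are 22 + 53 + 27 + 15 + 44 + 13 + 11 + 31 + 43 + 9 = 268 non-magenta gloves altogether.
After those, each further glove must be magenta, so 268 + 6 = 274 draws guarantee 6 magenta gloves.

274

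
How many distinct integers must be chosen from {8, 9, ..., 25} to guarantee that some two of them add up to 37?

Group the elements by complementary pair {x, 37−x}: {12,25}, {13,24}, {14,23}, …, giving 7 two-element pairs and 4 integers whose partner 37−x falls outside [8,25].
Pigeonhole: treating each of those 11 groups as a pigeonhole, one can pick one integer per group — 11 integers — with no two summing to 37.
The 12th integer lands in an occupied pair, forcing a sum of 37.

12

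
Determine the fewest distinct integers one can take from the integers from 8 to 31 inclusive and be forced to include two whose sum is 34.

Two chosen integers sum to 34 exactly when both halves of some pair {x, 34−x} with 8 ≤ x ≤ 34−x ≤ 26 are chosen — 9 such pairs.
The remaining 6 elements (those with no distinct partner in range) can never complete a 34-sum, so the worst case takes all of them and one from each pair: 6 + 9 = 15.
Pigeonhole: the 16th integer has to be the second member of some pair, so 15 + 1 = 16.

16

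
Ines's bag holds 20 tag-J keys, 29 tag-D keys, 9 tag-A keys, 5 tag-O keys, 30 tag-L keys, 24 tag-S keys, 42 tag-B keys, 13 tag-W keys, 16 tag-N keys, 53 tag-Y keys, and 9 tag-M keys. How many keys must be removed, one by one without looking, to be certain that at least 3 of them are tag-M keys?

In the worst case for collecting tag-M keys, every non-tag-M key comes out first.
There are 20 + 29 + 9 + 5 + 30 + 24 + 42 + 13 + 16 + 53 = 241 non-tag-M keys altogether.
After those, each further key must be tag-M, so 241 + 3 = 244 draws guarantee 3 tag-M keys.

244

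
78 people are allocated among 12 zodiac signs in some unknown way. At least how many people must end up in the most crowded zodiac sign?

By pigeonhole, the 12 zodiac signs are the holes and the 78 people are the pigeons.
If every zodiac sign held at most 6 people, the total would be at most 12 × 6 = 72, which is less than 78.
So some zodiac sign holds at least ⌈78/12⌉ = 7 people.

7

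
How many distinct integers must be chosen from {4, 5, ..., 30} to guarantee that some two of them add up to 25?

19

Group the elements by complementary pair {x, 25−x}: {4,21}, {5,20}, {6,19}, …, giving 9 two-element pairs and 9 integers whose partner 25−x falls outside [4,30].
Pigeonhole: treating each of those 18 groups as a pigeonhole, one can pick one integer per group — 18 integers — with no two summing to 25.
The 19th integer lands in an occupied pair, forcing a sum of 25.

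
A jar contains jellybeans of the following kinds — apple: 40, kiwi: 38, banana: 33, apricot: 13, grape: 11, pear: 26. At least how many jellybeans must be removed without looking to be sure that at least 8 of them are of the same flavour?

Put each drawn jellybean into a box by flavour. The largest draw with every box below 8 takes min(count, 7) from each flavour.
Σ min(cᵢ, 7) = 7 + 7 + 7 + 7 + 7 + 7 = 42.
Draw number 42 + 1 = 43 must push one box to 8.

43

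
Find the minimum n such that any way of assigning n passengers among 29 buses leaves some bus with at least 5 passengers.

With 116 passengers one could put exactly 4 in each of the 29 buses, and no bus would reach 5.
Pigeonhole: one more passenger must land in a bus that already has 4, giving it 5.
So 29 × 4 + 1 = 117 passengers are required.

117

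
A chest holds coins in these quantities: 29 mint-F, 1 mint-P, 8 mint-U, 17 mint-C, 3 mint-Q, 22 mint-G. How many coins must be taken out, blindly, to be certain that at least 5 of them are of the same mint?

Pigeonhole: put each drawn coin into a box by mint. The largest draw with every box below 5 takes min(count, 4) from each mint; mints with fewer than 4 contribute all they have.
Σ min(cᵢ, 4) = 4 + 1 + 4 + 4 + 3 + 4 = 20.
Draw number 20 + 1 = 21 must push one box to 5.

21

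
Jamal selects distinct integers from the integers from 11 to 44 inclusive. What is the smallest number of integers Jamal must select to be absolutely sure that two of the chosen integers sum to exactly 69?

25

Group the elements by complementary pair {x, 69−x}: {25,44}, {26,43}, {27,42}, …, giving 10 two-element pairs and 14 integers whose partner 69−x falls outside [11,44].
Treating each of those 24 groups as a pigeonhole, one can pick one integer per group — 24 integers — with no two summing to 69.
The 25th integer lands in an occupied pair, forcing a sum of 69.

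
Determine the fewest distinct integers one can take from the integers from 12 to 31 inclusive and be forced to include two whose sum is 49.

14

Group the elements by complementary pair {x, 49−x}: {18,31}, {19,30}, {20,29}, …, giving 7 two-element pairs and 6 integers whose partner 49−x falls outside [12,31].
By pigeonhole, treating each of those 13 groups as a pigeonhole, one can pick one integer per group — 13 integers — with no two summing to 49.
The 14th integer lands in an occupied pair, forcing a sum of 49.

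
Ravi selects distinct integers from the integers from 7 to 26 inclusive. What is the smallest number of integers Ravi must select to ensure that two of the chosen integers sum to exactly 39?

14

A set avoiding the sum 39 can contain at most one of each pair {x, 39−x}, plus the 6 elements whose complement lies outside the range.
The integers 7, …, 19 (13 of them) are such a set: any two sum to at least 7+8 = 15 and at most 18+19 = 37 < 39.
Pigeonhole: any 14th integer completes one of the 7 pairs, so 14 choices force a sum of 39.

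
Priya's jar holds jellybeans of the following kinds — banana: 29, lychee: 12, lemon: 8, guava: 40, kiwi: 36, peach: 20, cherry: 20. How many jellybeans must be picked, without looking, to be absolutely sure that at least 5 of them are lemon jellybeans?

In the worst case for collecting lemon jellybeans, every non-lemon jellybean comes out first.
There are 29 + 12 + 40 + 36 + 20 + 20 = 157 non-lemon jellybeans altogether.
After those, each further jellybean must be lemon, so 157 + 5 = 162 draws guarantee 5 lemon jellybeans.

162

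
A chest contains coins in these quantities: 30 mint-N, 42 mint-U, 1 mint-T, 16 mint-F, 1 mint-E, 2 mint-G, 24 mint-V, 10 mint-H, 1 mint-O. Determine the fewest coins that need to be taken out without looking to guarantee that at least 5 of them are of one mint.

26

The 9 mints are the holes; the coins drawn are the pigeons.
To avoid 5 of any one mint, the worst case takes at most 4 of each mint, or every coin of a mint that has fewer than 4.
That gives 4 + 4 + 1 + 4 + 1 + 2 + 4 + 4 + 1 = 25 coins with no mint reaching 5.
The next coin forces some mint to 5, so 25 + 1 = 26.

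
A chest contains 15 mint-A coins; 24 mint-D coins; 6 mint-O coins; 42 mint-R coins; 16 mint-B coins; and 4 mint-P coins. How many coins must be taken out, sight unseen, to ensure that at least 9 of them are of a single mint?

An adversary could hand out at most 8 coins per mint (mint-O, mint-P run out sooner): 8 + 8 + 6 + 8 + 8 + 4 = 42 coins and still no mint has 9.
One more coin lands in a mint already at 8, so 43 draws are enough and 42 are not.

43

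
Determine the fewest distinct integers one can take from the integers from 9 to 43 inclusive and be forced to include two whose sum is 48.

A set avoiding the sum 48 can contain at most one of each pair {x, 48−x}, plus the 5 elements whose complement lies outside the range or equal to its own complement.
The integers 24, …, 43 (20 of them) are such a set: any two sum to at least 24+25 = 49 > 48.
Any 21st integer completes one of the 15 pairs, so 21 choices force a sum of 48.

21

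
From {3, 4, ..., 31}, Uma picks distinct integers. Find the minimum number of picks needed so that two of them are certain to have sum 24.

21

Group the elements by complementary pair {x, 24−x}: {3,21}, {4,20}, {5,19}, …, giving 9 two-element pairs, the single value 12 (it cannot pair with itself since the integers are distinct), and 10 integers whose partner 24−x falls outside [3,31].
Pigeonhole: treating each of those 20 groups as a pigeonhole, one can pick one integer per group — 20 integers — with no two summing to 24.
The 21st integer lands in an occupied pair, forcing a sum of 24.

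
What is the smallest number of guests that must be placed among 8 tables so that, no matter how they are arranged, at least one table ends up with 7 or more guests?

With 48 guests one could put exactly 6 in each of the 8 tables, and no table would reach 7.
One more guest must land in a table that already has 6, giving it 7.
So 8 × 6 + 1 = 49 guests are required.

49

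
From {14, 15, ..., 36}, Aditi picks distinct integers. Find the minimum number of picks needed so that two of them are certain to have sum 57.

Group the elements by complementary pair {x, 57−x}: {21,36}, {22,35}, {23,34}, …, giving 8 two-element pairs and 7 integers whose partner 57−x falls outside [14,36].
Treating each of those 15 groups as a pigeonhole, one can pick one integer per group — 15 integers — with no two summing to 57.
The 16th integer lands in an occupied pair, forcing a sum of 57.

16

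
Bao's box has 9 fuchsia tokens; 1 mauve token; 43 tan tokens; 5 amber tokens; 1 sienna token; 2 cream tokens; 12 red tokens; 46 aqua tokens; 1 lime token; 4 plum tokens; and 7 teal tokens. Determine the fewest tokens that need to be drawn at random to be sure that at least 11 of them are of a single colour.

By pigeonhole, put each drawn token into a box by colour. The largest draw with every box below 11 takes min(count, 10) from each colour; colours with fewer than 10 contribute all they have.
Σ min(cᵢ, 10) = 9 + 1 + 10 + 5 + 1 + 2 + 10 + 10 + 1 + 4 + 7 = 60.
Draw number 60 + 1 = 61 must push one box to 11.

61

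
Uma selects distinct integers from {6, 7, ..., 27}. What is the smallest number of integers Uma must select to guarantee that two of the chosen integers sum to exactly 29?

14

Group the elements by complementary pair {x, 29−x}: {6,23}, {7,22}, {8,21}, …, giving 9 two-element pairs and 4 integers whose partner 29−x falls outside [6,27].
Pigeonhole: treating each of those 13 groups as a pigeonhole, one can pick one integer per group — 13 integers — with no two summing to 29.
The 14th integer lands in an occupied pair, forcing a sum of 29.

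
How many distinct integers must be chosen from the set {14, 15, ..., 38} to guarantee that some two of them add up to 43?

Group the elements by complementary pair {x, 43−x}: {14,29}, {15,28}, {16,27}, …, giving 8 two-element pairs and 9 integers whose partner 43−x falls outside [14,38].
Pigeonhole: treating each of those 17 groups as a pigeonhole, one can pick one integer per group — 17 integers — with no two summing to 43.
The 18th integer lands in an occupied pair, forcing a sum of 43.

18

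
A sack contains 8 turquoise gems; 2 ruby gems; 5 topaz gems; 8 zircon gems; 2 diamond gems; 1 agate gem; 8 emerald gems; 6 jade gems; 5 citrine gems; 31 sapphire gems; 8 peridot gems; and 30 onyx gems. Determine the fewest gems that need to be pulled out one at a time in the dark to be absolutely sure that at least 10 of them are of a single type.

72

The 12 types are the holes; the gems drawn are the pigeons.
To avoid 10 of any one type, the worst case takes at most 9 of each type, or every gem of a type that has fewer than 9.
That gives 8 + 2 + 5 + 8 + 2 + 1 + 8 + 6 + 5 + 9 + 8 + 9 = 71 gems with no type reaching 10.
The next gem forces some type to 10, so 71 + 1 = 72.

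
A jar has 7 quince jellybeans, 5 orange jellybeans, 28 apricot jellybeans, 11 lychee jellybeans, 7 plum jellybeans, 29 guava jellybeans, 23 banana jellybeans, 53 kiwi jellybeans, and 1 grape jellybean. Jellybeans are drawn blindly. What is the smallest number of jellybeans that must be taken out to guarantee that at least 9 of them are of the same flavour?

61

Put each drawn jellybean into a box by flavour. The largest draw with every box below 9 takes min(count, 8) from each flavour; flavours with fewer than 8 contribute all they have.
Σ min(cᵢ, 8) = 7 + 5 + 8 + 8 + 7 + 8 + 8 + 8 + 1 = 60.
Draw number 60 + 1 = 61 must push one box to 9.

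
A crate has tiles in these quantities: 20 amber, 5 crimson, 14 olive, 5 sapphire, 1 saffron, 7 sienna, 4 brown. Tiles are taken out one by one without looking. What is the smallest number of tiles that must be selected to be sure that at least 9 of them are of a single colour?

An adversary could hand out at most 8 tiles per colour (5 colours run out sooner): 8 + 5 + 8 + 5 + 1 + 7 + 4 = 38 tiles and still no colour has 9.
By pigeonhole, one more tile lands in a colour already at 8, so 39 draws are enough and 38 are not.

39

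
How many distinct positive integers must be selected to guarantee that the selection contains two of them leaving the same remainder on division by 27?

By pigeonhole, the 27 residue classes mod 27 are the pigeonholes.
With 27 integers one could put 1 in each residue class and have no class reach 2.
The 28th integer pushes some class to 2, so 27·1 + 1 = 28.

28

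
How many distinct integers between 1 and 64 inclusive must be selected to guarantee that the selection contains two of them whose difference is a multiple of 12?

Integers whose pairwise differences are multiples of 12 are exactly those sharing a remainder mod 12. The 12 residue classes mod 12 are the pigeonholes.
With 12 integers one could put 1 in each residue class and have no class reach 2.
The 13th integer pushes some class to 2, so 12·1 + 1 = 13.

13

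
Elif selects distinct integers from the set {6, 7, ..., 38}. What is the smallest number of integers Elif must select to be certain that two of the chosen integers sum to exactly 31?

Two chosen integers sum to 31 exactly when both halves of some pair {x, 31−x} with 6 ≤ x ≤ 31−x ≤ 25 are chosen — 10 such pairs.
The remaining 13 elements (those with no distinct partner in range) can never complete a 31-sum, so the worst case takes all of them and one from each pair: 13 + 10 = 23.
The 24th integer has to be the second member of some pair, so 23 + 1 = 24.

24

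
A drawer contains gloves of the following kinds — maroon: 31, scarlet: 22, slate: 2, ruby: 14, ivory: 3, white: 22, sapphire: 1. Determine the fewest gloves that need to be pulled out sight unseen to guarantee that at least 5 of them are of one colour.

The 7 colours are the holes; the gloves drawn are the pigeons.
To avoid 5 of any one colour, the worst case takes at most 4 of each colour, or every glove of a colour that has fewer than 4.
That gives 4 + 4 + 2 + 4 + 3 + 4 + 1 = 22 gloves with no colour reaching 5.
The next glove forces some colour to 5, so 22 + 1 = 23.

23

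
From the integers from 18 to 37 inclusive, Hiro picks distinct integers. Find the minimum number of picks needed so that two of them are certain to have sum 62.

Two chosen integers sum to 62 exactly when both halves of some pair {x, 62−x} with 25 ≤ x ≤ 62−x ≤ 37 are chosen — 6 such pairs.
The remaining 8 elements (those with no distinct partner in range) can never complete a 62-sum, so the worst case takes all of them and one from each pair: 8 + 6 = 14.
By pigeonhole, the 15th integer has to be the second member of some pair, so 14 + 1 = 15.

15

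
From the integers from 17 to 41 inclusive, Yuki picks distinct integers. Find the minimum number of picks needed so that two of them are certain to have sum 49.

Two chosen integers sum to 49 exactly when both halves of some pair {x, 49−x} with 17 ≤ x ≤ 49−x ≤ 32 are chosen — 8 such pairs.
The remaining 9 elements (those with no distinct partner in range) can never complete a 49-sum, so the worst case takes all of them and one from each pair: 9 + 8 = 17.
By pigeonhole, the 18th integer has to be the second member of some pair, so 17 + 1 = 18.

18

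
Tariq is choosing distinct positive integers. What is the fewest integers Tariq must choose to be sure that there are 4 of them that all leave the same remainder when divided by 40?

121

The 40 residue classes mod 40 are the pigeonholes.
With 120 integers one could put 3 in each residue class and have no class reach 4.
The 121st integer pushes some class to 4, so 40·3 + 1 = 121.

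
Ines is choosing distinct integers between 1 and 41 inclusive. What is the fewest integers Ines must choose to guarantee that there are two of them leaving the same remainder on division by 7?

8

By the pigeonhole principle, the 7 residue classes mod 7 are the pigeonholes.
With 7 integers one could put 1 in each residue class and have no class reach 2.
The 8th integer pushes some class to 2, so 7·1 + 1 = 8.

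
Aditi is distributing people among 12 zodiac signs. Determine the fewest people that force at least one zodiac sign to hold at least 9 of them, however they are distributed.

With 96 people one could put exactly 8 in each of the 12 zodiac signs, and no zodiac sign would reach 9.
One more person must land in a zodiac sign that already has 8, giving it 9.
So 12 × 8 + 1 = 97 people are required.

97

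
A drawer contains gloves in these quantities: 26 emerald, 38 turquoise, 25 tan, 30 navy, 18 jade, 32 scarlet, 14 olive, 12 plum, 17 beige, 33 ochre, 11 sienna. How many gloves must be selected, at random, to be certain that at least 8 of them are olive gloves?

250

In the worst case for collecting olive gloves, every non-olive glove comes out first.
There are 26 + 38 + 25 + 30 + 18 + 32 + 12 + 17 + 33 + 11 = 242 non-olive gloves altogether.
After those, each further glove must be olive, so 242 + 8 = 250 draws guarantee 8 olive gloves.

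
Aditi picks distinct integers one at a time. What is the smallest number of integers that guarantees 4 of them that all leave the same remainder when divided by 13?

By pigeonhole, the 13 residue classes mod 13 are the pigeonholes.
With 39 integers one could put 3 in each residue class and have no class reach 4.
The 40th integer pushes some class to 4, so 13·3 + 1 = 40.

40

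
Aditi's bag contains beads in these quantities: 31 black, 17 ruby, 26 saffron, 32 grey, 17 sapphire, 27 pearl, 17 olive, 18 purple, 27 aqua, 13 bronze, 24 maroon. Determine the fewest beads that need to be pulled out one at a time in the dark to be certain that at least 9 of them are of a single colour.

Put each drawn bead into a box by colour. The largest draw with every box below 9 takes min(count, 8) from each colour.
Σ min(cᵢ, 8) = 8 + 8 + 8 + 8 + 8 + 8 + 8 + 8 + 8 + 8 + 8 = 88.
Draw number 88 + 1 = 89 must push one box to 9.

89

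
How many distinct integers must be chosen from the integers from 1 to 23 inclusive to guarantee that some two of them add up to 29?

Group the elements by complementary pair {x, 29−x}: {6,23}, {7,22}, {8,21}, …, giving 9 two-element pairs and 5 integers whose partner 29−x falls outside [1,23].
By pigeonhole, treating each of those 14 groups as a pigeonhole, one can pick one integer per group — 14 integers — with no two summing to 29.
The 15th integer lands in an occupied pair, forcing a sum of 29.

15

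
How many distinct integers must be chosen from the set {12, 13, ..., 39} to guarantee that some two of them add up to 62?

21

Group the elements by complementary pair {x, 62−x}: {23,39}, {24,38}, {25,37}, …, giving 8 two-element pairs, the single value 31 (it cannot pair with itself since the integers are distinct), and 11 integers whose partner 62−x falls outside [12,39].
Treating each of those 20 groups as a pigeonhole, one can pick one integer per group — 20 integers — with no two summing to 62.
The 21st integer lands in an occupied pair, forcing a sum of 62.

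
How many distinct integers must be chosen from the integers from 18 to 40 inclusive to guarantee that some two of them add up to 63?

15

Group the elements by complementary pair {x, 63−x}: {23,40}, {24,39}, {25,38}, …, giving 9 two-element pairs and 5 integers whose partner 63−x falls outside [18,40].
By pigeonhole, treating each of those 14 groups as a pigeonhole, one can pick one integer per group — 14 integers — with no two summing to 63.
The 15th integer lands in an occupied pair, forcing a sum of 63.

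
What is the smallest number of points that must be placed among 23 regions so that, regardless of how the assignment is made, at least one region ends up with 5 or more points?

93

With 92 points one could put exactly 4 in each of the 23 regions, and no region would reach 5.
One more point must land in a region that already has 4, giving it 5.
So 23 × 4 + 1 = 93 points are required.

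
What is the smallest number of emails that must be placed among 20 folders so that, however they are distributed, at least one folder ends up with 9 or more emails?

With 160 emails one could put exactly 8 in each of the 20 folders, and no folder would reach 9.
Pigeonhole: one more email must land in a folder that already has 8, giving it 9.
So 20 × 8 + 1 = 161 emails are required.

161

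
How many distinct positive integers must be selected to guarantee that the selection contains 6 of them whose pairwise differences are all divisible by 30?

Integers whose pairwise differences are multiples of 30 are exactly those sharing a remainder mod 30. The 30 residue classes mod 30 are the pigeonholes.
With 150 integers one could put 5 in each residue class and have no class reach 6.
The 151st integer pushes some class to 6, so 30·5 + 1 = 151.

151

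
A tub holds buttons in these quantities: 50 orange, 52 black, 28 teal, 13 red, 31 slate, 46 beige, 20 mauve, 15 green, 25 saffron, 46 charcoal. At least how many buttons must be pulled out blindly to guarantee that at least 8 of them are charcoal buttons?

In the worst case for collecting charcoal buttons, every non-charcoal button comes out first.
There are 50 + 52 + 28 + 13 + 31 + 46 + 20 + 15 + 25 = 280 non-charcoal buttons altogether.
After those, each further button must be charcoal, so 280 + 8 = 288 draws guarantee 8 charcoal buttons.

288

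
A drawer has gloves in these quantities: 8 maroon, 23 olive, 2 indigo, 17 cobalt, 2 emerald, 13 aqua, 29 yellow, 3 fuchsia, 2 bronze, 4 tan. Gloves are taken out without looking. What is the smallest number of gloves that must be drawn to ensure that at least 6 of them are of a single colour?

Put each drawn glove into a box by colour. The largest draw with every box below 6 takes min(count, 5) from each colour; colours with fewer than 5 contribute all they have.
Σ min(cᵢ, 5) = 5 + 5 + 2 + 5 + 2 + 5 + 5 + 3 + 2 + 4 = 38.
Draw number 38 + 1 = 39 must push one box to 6.

39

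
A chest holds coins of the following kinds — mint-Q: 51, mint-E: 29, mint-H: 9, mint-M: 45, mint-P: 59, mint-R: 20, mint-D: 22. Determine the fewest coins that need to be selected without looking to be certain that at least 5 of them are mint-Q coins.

189

In the worst case for collecting mint-Q coins, every non-mint-Q coin comes out first.
There are 29 + 9 + 45 + 59 + 20 + 22 = 184 non-mint-Q coins altogether.
After those, each further coin must be mint-Q, so 184 + 5 = 189 draws guarantee 5 mint-Q coins.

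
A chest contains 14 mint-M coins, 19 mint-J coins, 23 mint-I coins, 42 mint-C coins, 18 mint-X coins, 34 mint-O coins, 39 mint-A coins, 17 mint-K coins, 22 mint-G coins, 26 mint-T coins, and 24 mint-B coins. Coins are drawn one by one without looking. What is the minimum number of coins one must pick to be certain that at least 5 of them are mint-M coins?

269

In the worst case for collecting mint-M coins, every non-mint-M coin comes out first.
There are 19 + 23 + 42 + 18 + 34 + 39 + 17 + 22 + 26 + 24 = 264 non-mint-M coins altogether.
After those, each further coin must be mint-M, so 264 + 5 = 269 draws guarantee 5 mint-M coins.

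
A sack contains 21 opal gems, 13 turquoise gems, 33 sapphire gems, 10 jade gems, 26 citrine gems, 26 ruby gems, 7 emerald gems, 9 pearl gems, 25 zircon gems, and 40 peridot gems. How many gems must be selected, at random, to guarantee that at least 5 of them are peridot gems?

In the worst case for collecting peridot gems, every non-peridot gem comes out first.
There are 21 + 13 + 33 + 10 + 26 + 26 + 7 + 9 + 25 = 170 non-peridot gems altogether.
After those, each further gem must be peridot, so 170 + 5 = 175 draws guarantee 5 peridot gems.

175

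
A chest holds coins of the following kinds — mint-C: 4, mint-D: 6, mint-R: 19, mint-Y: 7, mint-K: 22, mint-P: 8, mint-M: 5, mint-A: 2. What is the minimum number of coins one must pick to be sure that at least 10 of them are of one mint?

51

Put each drawn coin into a box by mint. The largest draw with every box below 10 takes min(count, 9) from each mint; mints with fewer than 9 contribute all they have.
Σ min(cᵢ, 9) = 4 + 6 + 9 + 7 + 9 + 8 + 5 + 2 = 50.
Draw number 50 + 1 = 51 must push one box to 10.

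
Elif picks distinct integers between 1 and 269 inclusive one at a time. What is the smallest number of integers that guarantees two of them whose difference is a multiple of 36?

37

Integers whose pairwise differences are multiples of 36 are exactly those sharing a remainder mod 36. The 36 residue classes mod 36 are the pigeonholes.
With 36 integers one could put 1 in each residue class and have no class reach 2.
The 37th integer pushes some class to 2, so 36·1 + 1 = 37.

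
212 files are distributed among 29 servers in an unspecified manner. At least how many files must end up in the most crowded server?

8

The 29 servers are the holes and the 212 files are the pigeons.
If every server held at most 7 files, the total would be at most 29 × 7 = 203, which is less than 212.
So some server holds at least ⌈212/29⌉ = 8 files.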